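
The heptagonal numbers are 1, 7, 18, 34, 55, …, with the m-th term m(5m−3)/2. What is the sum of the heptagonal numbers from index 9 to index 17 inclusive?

Σ i(5i−3)/2 = (5Σi² − 3Σi) / 2 over i = 9..17.
Σi = 153 − 36 = 117 and Σi² = 1785 − 204 = 1581.
(5·1581 − 3·117) / 2 = 7554/2 = 3777.

3777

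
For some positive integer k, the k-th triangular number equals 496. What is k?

Set n(n+1)/2 = 496, giving n² + n − 992 = 0.
So n = (-1 + 63) / 2 = 62/2 = 31.
Check: 31·32/2 = 496. ✓

31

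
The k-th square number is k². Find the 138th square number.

The 138th square number is n² with n = 138.
138² = 19044.

19044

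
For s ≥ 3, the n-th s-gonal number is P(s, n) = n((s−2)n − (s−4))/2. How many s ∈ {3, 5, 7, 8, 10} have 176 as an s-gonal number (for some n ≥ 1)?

2

s = 3: P(3, 18) = 171 and P(3, 19) = 190; 176 is not s-gonal.
s = 5: P(5, 11) = 176. ✓
s = 7: P(7, 8) = 148 and P(7, 9) = 189; 176 is not s-gonal.
s = 8: P(8, 8) = 176. ✓
s = 10: P(10, 7) = 175 and P(10, 8) = 232; 176 is not s-gonal.
Hits: s ∈ {5, 8} → 2.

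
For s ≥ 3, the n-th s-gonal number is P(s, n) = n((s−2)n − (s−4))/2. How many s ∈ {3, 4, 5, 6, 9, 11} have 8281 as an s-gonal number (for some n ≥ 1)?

2

s = 3: P(3, 128) = 8256 and P(3, 129) = 8385; 8281 is not s-gonal.
s = 4: P(4, 91) = 8281. ✓
s = 5: P(5, 74) = 8177 and P(5, 75) = 8400; 8281 is not s-gonal.
s = 6: P(6, 64) = 8128 and P(6, 65) = 8385; 8281 is not s-gonal.
s = 9: P(9, 49) = 8281. ✓
s = 11: P(11, 43) = 8170 and P(11, 44) = 8558; 8281 is not s-gonal.
Hits: s ∈ {4, 9} → 2.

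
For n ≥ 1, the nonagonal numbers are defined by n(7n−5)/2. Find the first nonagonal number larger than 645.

651

Solve n(7n−5)/2 > 645 for integer n.
The largest n with value ≤ 645 is 13 (since 559 ≤ 645 < 651), so the first above is n = 14, value 651.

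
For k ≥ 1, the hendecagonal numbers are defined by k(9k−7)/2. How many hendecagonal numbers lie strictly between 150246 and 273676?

The n-th hendecagonal number is n(9n−7)/2.
Smallest index with value > 150246: n = 184 (giving 151708).
Largest index with value < 273676: n = 246 (giving 271461).
Indices 184 through 246: 63 terms.

63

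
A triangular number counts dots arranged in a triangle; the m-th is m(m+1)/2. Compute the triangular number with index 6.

21

6·7/2 = 42/2 = 21.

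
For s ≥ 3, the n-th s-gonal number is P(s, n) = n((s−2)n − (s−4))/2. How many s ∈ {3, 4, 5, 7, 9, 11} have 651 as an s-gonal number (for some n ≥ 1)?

s = 3: P(3, 35) = 630 and P(3, 36) = 666; 651 is not s-gonal.
s = 4: P(4, 25) = 625 and P(4, 26) = 676; 651 is not s-gonal.
s = 5: P(5, 21) = 651. ✓
s = 7: P(7, 16) = 616 and P(7, 17) = 697; 651 is not s-gonal.
s = 9: P(9, 14) = 651. ✓
s = 11: P(11, 12) = 606 and P(11, 13) = 715; 651 is not s-gonal.
Hits: s ∈ {5, 9} → 2.

2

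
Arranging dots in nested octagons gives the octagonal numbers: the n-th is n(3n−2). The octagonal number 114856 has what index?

196

Set n(3n−2) = 114856, giving 3n² − 2n − 114856 = 0.
The discriminant is 4 + 12·114856 = 1378276, and √1378276 = 1174.
So n = (2 + 1174) / 6 = 1176/6 = 196.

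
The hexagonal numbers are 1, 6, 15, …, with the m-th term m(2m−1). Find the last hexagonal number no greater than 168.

Solve n(2n−1) ≤ 168 for integer n.
n = 9 gives 153 ≤ 168, while n = 10 gives 190 > 168; so the answer is 153.

153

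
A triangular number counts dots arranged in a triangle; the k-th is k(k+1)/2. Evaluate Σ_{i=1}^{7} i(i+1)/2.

Σ i(i+1)/2 = (Σi² + Σi) / 2 over i = 1..7.
Σi = 28 and Σi² = 140.
(1·140 + 1·28) / 2 = 168/2 = 84.

84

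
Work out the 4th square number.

4² = 16.

16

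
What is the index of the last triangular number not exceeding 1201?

48

Solve n(n+1)/2 ≤ 1201 for integer n.
n = 48 gives 1176 ≤ 1201, while n = 49 gives 1225 > 1201; so the answer is index 48.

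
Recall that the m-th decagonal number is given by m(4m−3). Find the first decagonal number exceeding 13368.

13747

Solve n(4n−3) > 13368 for integer n.
The largest n with value ≤ 13368 is 58 (since 13282 ≤ 13368 < 13747), so the first above is n = 59, value 13747.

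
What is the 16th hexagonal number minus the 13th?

171

16·(2·16 − 1) = 496 and 13·(2·13 − 1) = 325.
Difference: 496 − 325 = 171.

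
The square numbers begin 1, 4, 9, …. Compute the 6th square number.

36

The 6th square number is n² with n = 6.
6² = 36.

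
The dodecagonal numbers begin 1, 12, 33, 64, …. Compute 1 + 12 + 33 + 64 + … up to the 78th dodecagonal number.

793871

Σ i(5i−4) = 5Σi² − 4Σi over i = 1..78.
Σi = 3081 and Σi² = 161239.
5·161239 − 4·3081 = 793871.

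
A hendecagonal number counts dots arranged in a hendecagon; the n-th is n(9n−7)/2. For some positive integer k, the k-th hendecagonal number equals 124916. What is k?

Set n(9n−7)/2 = 124916, giving 9n² − 7n − 249832 = 0.
The discriminant is 49 + 72·124916 = 8994001, and √8994001 = 2999.
So n = (7 + 2999) / 18 = 3006/18 = 167.

167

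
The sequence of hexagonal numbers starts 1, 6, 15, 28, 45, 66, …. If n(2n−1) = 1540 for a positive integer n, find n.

Set n(2n−1) = 1540, giving 2n² − n − 1540 = 0.
The discriminant is 1 + 8·1540 = 12321, and √12321 = 111.
So n = (1 + 111) / 4 = 112/4 = 28.
Check: 28·(2·28 − 1) = 1540. ✓

28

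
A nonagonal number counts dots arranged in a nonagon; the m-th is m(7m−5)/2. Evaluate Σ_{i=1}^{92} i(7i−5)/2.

912640

Σ i(7i−5)/2 = (7Σi² − 5Σi) / 2 over i = 1..92.
Σi = 4278 and Σi² = 263810.
(7·263810 − 5·4278) / 2 = 1825280/2 = 912640.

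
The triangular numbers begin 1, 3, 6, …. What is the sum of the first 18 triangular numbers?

Σ i(i+1)/2 = (Σi² + Σi) / 2 over i = 1..18.
Σi = 171 and Σi² = 2109.
(1·2109 + 1·171) / 2 = 2280/2 = 1140.

1140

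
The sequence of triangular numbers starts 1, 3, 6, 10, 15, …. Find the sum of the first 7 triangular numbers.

84

Σ i(i+1)/2 = (Σi² + Σi) / 2 over i = 1..7.
Σi = 28 and Σi² = 140.
(1·140 + 1·28) / 2 = 168/2 = 84.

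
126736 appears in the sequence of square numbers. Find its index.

356

We need n² = 126736, so n = √126736 = 356.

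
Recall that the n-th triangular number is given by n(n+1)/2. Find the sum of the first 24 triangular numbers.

2600

Σ i(i+1)/2 = (Σi² + Σi) / 2 over i = 1..24.
Σi = 300 and Σi² = 4900.
(1·4900 + 1·300) / 2 = 5200/2 = 2600.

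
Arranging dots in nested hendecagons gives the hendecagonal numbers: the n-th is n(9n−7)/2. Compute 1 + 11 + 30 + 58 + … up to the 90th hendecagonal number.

1097460

Σ i(9i−7)/2 = (9Σi² − 7Σi) / 2 over i = 1..90.
Σi = 4095 and Σi² = 247065.
(9·247065 − 7·4095) / 2 = 2194920/2 = 1097460.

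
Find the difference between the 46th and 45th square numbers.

91

n² − (n−1)² = 2n − 1, so 46² − 45² = 2·46 − 1 = 91.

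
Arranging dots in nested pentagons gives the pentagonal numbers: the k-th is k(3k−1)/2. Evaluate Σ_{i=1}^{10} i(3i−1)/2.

Σ i(3i−1)/2 = (3Σi² − Σi) / 2 over i = 1..10.
Σi = 55 and Σi² = 385.
(3·385 − 1·55) / 2 = 1100/2 = 550.

550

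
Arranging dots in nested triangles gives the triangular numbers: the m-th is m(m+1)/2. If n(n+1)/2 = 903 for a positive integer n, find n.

42

Set n(n+1)/2 = 903, giving n² + n − 1806 = 0.
The discriminant is 1 + 8·903 = 7225, and √7225 = 85.
So n = (-1 + 85) / 2 = 84/2 = 42.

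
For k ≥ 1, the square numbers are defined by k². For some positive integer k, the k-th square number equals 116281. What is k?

341

We need n² = 116281, so n = √116281 = 341.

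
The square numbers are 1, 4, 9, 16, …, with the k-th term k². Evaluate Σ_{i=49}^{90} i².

Σ_{i=49}^{90} i² = 247065 − 38024 = 209041.

209041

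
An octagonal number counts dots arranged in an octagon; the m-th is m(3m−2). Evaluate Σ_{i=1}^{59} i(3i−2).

Σ i(3i−2) = 3Σi² − 2Σi over i = 1..59.
Σi = 1770 and Σi² = 70210.
3·70210 − 2·1770 = 207090.

207090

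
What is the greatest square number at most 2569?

Solve n² ≤ 2569 for integer n.
n = 50 gives 2500 ≤ 2569, while n = 51 gives 2601 > 2569; so the answer is 2500.

2500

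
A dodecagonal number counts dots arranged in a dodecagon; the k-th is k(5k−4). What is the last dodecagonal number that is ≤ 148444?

147232

Solve n(5n−4) ≤ 148444 for integer n.
n = 172 gives 147232 ≤ 148444, while n = 173 gives 148953 > 148444; so the answer is 147232.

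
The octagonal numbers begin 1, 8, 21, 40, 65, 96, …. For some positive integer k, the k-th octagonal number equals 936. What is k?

18

Set n(3n−2) = 936, giving 3n² − 2n − 936 = 0.
The discriminant is 4 + 12·936 = 11236, and √11236 = 106.
So n = (2 + 106) / 6 = 108/6 = 18.
Check: 18·(3·18 − 2) = 936. ✓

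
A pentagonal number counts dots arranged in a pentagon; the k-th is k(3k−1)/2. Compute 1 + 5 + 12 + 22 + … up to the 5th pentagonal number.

75

Σ i(3i−1)/2 = (3Σi² − Σi) / 2 over i = 1..5.
Σi = 15 and Σi² = 55.
(3·55 − 1·15) / 2 = 150/2 = 75.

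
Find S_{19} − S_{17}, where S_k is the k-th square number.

19² = 361 and 17² = 289.
Difference: 361 − 289 = 72.

72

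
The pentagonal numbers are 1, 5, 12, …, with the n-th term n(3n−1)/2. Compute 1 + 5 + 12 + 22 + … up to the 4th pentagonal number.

Σ i(3i−1)/2 = (3Σi² − Σi) / 2 over i = 1..4.
Σi = 10 and Σi² = 30.
(3·30 − 1·10) / 2 = 80/2 = 40.

40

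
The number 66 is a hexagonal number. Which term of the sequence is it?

6

Set n(2n−1) = 66, giving 2n² − n − 66 = 0.
The discriminant is 1 + 8·66 = 529, and √529 = 23.
So n = (1 + 23) / 4 = 24/4 = 6.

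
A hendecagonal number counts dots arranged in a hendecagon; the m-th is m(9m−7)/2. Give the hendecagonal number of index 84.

84·(9·84 − 7)/2 = 84·749/2 = 31458.

31458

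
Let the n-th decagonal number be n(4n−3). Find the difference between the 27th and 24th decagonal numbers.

27·(4·27 − 3) = 2835 and 24·(4·24 − 3) = 2232.
Difference: 2835 − 2232 = 603.

603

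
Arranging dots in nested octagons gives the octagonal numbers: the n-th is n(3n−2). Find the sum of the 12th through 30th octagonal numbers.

26049

Σ i(3i−2) = 3Σi² − 2Σi over i = 12..30.
Σi = 465 − 66 = 399 and Σi² = 9455 − 506 = 8949.
3·8949 − 2·399 = 26049.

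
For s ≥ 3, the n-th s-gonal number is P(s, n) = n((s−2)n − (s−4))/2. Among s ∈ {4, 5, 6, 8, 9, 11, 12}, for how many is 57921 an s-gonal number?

1

s = 4: P(4, 240) = 57600 and P(4, 241) = 58081; 57921 is not s-gonal.
s = 5: P(5, 196) = 57526 and P(5, 197) = 58115; 57921 is not s-gonal.
s = 6: P(6, 170) = 57630 and P(6, 171) = 58311; 57921 is not s-gonal.
s = 8: P(8, 139) = 57685 and P(8, 140) = 58520; 57921 is not s-gonal.
s = 9: P(9, 129) = 57921. ✓
s = 11: P(11, 113) = 57065 and P(11, 114) = 58083; 57921 is not s-gonal.
s = 12: P(12, 108) = 57888 and P(12, 109) = 58969; 57921 is not s-gonal.
Hits: s ∈ {9} → 1.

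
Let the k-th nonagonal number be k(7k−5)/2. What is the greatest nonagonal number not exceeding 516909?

Solve n(7n−5)/2 ≤ 516909 for integer n.
n = 384 gives 515136 ≤ 516909, while n = 385 gives 517825 > 516909; so the answer is 515136.

515136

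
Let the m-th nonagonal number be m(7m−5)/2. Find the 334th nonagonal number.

389611

The 334th nonagonal number is n(7n−5)/2 with n = 334.
334·(7·334 − 5)/2 = 334·2333/2 = 389611.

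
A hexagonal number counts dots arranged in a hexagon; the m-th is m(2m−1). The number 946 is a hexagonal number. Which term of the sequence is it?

22

Set n(2n−1) = 946, giving 2n² − n − 946 = 0.
The discriminant is 1 + 8·946 = 7569, and √7569 = 87.
So n = (1 + 87) / 4 = 88/4 = 22.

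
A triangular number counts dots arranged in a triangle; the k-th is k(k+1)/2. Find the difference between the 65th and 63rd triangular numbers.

129

65·66/2 = 2145 and 63·64/2 = 2016.
Difference: 2145 − 2016 = 129.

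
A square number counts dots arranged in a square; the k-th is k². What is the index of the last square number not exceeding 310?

Solve n² ≤ 310 for integer n.
n = 17 gives 289 ≤ 310, while n = 18 gives 324 > 310; so the answer is index 17.

17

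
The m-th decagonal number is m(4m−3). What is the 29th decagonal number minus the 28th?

225

Consecutive decagonal numbers differ by 8n − 7: here 8·29 − 7 = 225.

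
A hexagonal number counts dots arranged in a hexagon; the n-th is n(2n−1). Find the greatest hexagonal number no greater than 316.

276

Solve n(2n−1) ≤ 316 for integer n.
n = 12 gives 276 ≤ 316, while n = 13 gives 325 > 316; so the answer is 276.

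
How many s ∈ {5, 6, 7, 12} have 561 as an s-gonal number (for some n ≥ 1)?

s = 5: P(5, 19) = 532 and P(5, 20) = 590; 561 is not s-gonal.
s = 6: P(6, 17) = 561. ✓
s = 7: P(7, 15) = 540 and P(7, 16) = 616; 561 is not s-gonal.
s = 12: P(12, 11) = 561. ✓
Hits: s ∈ {6, 12} → 2.

2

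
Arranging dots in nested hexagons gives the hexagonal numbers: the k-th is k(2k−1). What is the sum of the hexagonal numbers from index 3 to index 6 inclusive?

154

Σ i(2i−1) = 2Σi² − Σi over i = 3..6.
Σi = 21 − 3 = 18 and Σi² = 91 − 5 = 86.
2·86 − 1·18 = 154.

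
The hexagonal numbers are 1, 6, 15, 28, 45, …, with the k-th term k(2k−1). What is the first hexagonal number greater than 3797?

Solve n(2n−1) > 3797 for integer n.
The largest n with value ≤ 3797 is 43 (since 3655 ≤ 3797 < 3828), so the first above is n = 44, value 3828.

3828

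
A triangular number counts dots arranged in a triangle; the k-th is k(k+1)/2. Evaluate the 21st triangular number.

21·22/2 = 462/2 = 231.

231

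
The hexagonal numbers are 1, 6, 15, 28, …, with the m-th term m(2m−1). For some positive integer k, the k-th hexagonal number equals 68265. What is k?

185

Set n(2n−1) = 68265, giving 2n² − n − 68265 = 0.
The discriminant is 1 + 8·68265 = 546121, and √546121 = 739.
So n = (1 + 739) / 4 = 740/4 = 185.
Check: 185·(2·185 − 1) = 68265. ✓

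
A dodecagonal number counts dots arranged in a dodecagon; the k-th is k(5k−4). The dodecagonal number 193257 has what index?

197

Set n(5n−4) = 193257, giving 5n² − 4n − 193257 = 0.
The discriminant is 16 + 20·193257 = 3865156, and √3865156 = 1966.
So n = (4 + 1966) / 10 = 1970/10 = 197.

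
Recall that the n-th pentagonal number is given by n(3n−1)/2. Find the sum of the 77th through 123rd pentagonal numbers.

715622

Σ i(3i−1)/2 = (3Σi² − Σi) / 2 over i = 77..123.
Σi = 7626 − 2926 = 4700 and Σi² = 627874 − 149226 = 478648.
(3·478648 − 1·4700) / 2 = 1431244/2 = 715622.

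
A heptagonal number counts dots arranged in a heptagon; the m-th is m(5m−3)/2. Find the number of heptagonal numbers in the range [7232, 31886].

The n-th heptagonal number is n(5n−3)/2.
Smallest index with value ≥ 7232: n = 55 (giving 7480).
Largest index with value ≤ 31886: n = 113 (giving 31753).
Indices 55 through 113: 59 terms.

59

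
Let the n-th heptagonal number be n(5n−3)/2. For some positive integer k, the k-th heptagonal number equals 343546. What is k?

Set n(5n−3)/2 = 343546, giving 5n² − 3n − 687092 = 0.
The discriminant is 9 + 40·343546 = 13741849, and √13741849 = 3707.
So n = (3 + 3707) / 10 = 3710/10 = 371.
Check: 371·(5·371 − 3)/2 = 343546. ✓

371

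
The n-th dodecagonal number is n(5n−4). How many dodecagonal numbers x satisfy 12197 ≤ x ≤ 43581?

The n-th dodecagonal number is n(5n−4).
Smallest index with value ≥ 12197: n = 50 (giving 12300).
Largest index with value ≤ 43581: n = 93 (giving 42873).
Indices 50 through 93: 44 terms.

44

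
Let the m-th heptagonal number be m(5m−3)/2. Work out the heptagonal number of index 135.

The 135th heptagonal number is n(5n−3)/2 with n = 135.
135·(5·135 − 3)/2 = 135·672/2 = 135·336 = 45360.

45360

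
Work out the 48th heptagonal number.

5688

The 48th heptagonal number is n(5n−3)/2 with n = 48.
48·(5·48 − 3)/2 = 48·237/2 = 5688.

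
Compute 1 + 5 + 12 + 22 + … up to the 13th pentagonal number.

Σ i(3i−1)/2 = (3Σi² − Σi) / 2 over i = 1..13.
Σi = 91 and Σi² = 819.
(3·819 − 1·91) / 2 = 2366/2 = 1183.

1183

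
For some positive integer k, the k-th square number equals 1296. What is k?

We need n² = 1296, so n = √1296 = 36.

36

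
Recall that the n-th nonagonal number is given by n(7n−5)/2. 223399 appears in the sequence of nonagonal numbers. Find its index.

Set n(7n−5)/2 = 223399, giving 7n² − 5n − 446798 = 0.
So n = (5 + 3537) / 14 = 3542/14 = 253.
Check: 253·(7·253 − 5)/2 = 223399. ✓

253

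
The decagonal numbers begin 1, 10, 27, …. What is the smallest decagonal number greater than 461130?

461380

Solve n(4n−3) > 461130 for integer n.
The largest n with value ≤ 461130 is 339 (since 458667 ≤ 461130 < 461380), so the first above is n = 340, value 461380.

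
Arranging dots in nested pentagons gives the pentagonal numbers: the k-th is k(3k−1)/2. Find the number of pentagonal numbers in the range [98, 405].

8

The n-th pentagonal number is n(3n−1)/2.
Smallest index with value ≥ 98: n = 9 (giving 117).
Largest index with value ≤ 405: n = 16 (giving 376).
Indices 9 through 16: 8 terms.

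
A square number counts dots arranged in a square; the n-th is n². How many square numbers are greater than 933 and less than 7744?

57

The n-th square number is n².
Smallest index with value > 933: n = 31 (giving 961).
Largest index with value < 7744: n = 87 (giving 7569).
Indices 31 through 87: 57 terms.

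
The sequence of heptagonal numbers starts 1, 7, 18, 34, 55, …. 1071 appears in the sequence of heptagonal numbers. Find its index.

21

Set n(5n−3)/2 = 1071, giving 5n² − 3n − 2142 = 0.
The discriminant is 9 + 40·1071 = 42849, and √42849 = 207.
So n = (3 + 207) / 10 = 210/10 = 21.
Check: 21·(5·21 − 3)/2 = 1071. ✓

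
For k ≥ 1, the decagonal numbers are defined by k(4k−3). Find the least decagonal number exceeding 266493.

Solve n(4n−3) > 266493 for integer n.
The largest n with value ≤ 266493 is 258 (since 265482 ≤ 266493 < 267547), so the first above is n = 259, value 267547.

267547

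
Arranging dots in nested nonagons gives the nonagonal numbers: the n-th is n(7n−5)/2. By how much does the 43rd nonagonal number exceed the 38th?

43·(7·43 − 5)/2 = 6364 and 38·(7·38 − 5)/2 = 4959.
Difference: 6364 − 4959 = 1405.

1405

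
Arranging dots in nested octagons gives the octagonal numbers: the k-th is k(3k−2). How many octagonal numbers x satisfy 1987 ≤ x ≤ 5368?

The n-th octagonal number is n(3n−2).
Smallest index with value ≥ 1987: n = 27 (giving 2133).
Largest index with value ≤ 5368: n = 42 (giving 5208).
Indices 27 through 42: 16 terms.

16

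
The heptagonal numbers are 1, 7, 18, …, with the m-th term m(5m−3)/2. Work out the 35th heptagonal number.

3010

35·(5·35 − 3)/2 = 35·172/2 = 35·86 = 3010.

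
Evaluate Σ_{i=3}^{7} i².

135

Σ_{i=3}^{7} i² = 140 − 5 = 135.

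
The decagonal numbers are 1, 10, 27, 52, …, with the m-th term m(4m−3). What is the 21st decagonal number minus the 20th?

161

Consecutive decagonal numbers differ by 8n − 7: here 8·21 − 7 = 161.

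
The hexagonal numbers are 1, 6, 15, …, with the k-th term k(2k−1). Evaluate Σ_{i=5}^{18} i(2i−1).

Σ i(2i−1) = 2Σi² − Σi over i = 5..18.
Σi = 171 − 10 = 161 and Σi² = 2109 − 30 = 2079.
2·2079 − 1·161 = 3997.

3997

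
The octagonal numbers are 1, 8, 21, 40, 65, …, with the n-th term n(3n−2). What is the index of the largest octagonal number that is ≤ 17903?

77

Solve n(3n−2) ≤ 17903 for integer n.
n = 77 gives 17633 ≤ 17903, while n = 78 gives 18096 > 17903; so the answer is index 77.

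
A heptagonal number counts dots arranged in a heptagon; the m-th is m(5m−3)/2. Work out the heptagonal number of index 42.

4347

The 42nd heptagonal number is n(5n−3)/2 with n = 42.
42·(5·42 − 3)/2 = 42·207/2 = 4347.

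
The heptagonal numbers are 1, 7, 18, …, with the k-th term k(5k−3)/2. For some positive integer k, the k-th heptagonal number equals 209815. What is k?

290

Set n(5n−3)/2 = 209815, giving 5n² − 3n − 419630 = 0.
The discriminant is 9 + 40·209815 = 8392609, and √8392609 = 2897.
So n = (3 + 2897) / 10 = 2900/10 = 290.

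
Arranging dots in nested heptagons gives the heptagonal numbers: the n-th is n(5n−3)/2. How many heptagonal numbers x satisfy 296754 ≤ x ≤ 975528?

The n-th heptagonal number is n(5n−3)/2.
Smallest index with value ≥ 296754: n = 345 (giving 297045).
Largest index with value ≤ 975528: n = 624 (giving 972504).
Indices 345 through 624: 280 terms.

280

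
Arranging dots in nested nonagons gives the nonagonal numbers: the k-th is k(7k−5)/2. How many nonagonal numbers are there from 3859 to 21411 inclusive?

The n-th nonagonal number is n(7n−5)/2.
Smallest index with value ≥ 3859: n = 34 (giving 3961).
Largest index with value ≤ 21411: n = 78 (giving 21099).
Indices 34 through 78: 45 terms.

45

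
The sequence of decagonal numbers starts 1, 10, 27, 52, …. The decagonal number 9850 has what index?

Set n(4n−3) = 9850, giving 4n² − 3n − 9850 = 0.
The discriminant is 9 + 16·9850 = 157609, and √157609 = 397.
So n = (3 + 397) / 8 = 400/8 = 50.

50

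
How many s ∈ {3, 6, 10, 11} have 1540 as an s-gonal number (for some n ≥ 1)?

s = 3: P(3, 55) = 1540. ✓
s = 6: P(6, 28) = 1540. ✓
s = 10: P(10, 20) = 1540. ✓
s = 11: P(11, 18) = 1395 and P(11, 19) = 1558; 1540 is not s-gonal.
Hits: s ∈ {3, 6, 10} → 3.

3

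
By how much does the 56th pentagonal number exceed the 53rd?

56·(3·56 − 1)/2 = 4676 and 53·(3·53 − 1)/2 = 4187.
Difference: 4676 − 4187 = 489.

489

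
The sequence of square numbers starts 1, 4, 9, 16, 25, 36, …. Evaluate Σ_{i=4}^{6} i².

Σ_{i=4}^{6} i² = 91 − 14 = 77.

77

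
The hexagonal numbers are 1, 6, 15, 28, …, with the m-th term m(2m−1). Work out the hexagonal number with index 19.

703

The 19th hexagonal number is n(2n−1) with n = 19.
19·(2·19 − 1) = 19·37 = 703.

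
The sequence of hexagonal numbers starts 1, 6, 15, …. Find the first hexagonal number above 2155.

Solve n(2n−1) > 2155 for integer n.
The largest n with value ≤ 2155 is 33 (since 2145 ≤ 2155 < 2278), so the first above is n = 34, value 2278.

2278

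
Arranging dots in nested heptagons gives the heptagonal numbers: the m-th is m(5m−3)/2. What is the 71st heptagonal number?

12496

The 71st heptagonal number is n(5n−3)/2 with n = 71.
71·(5·71 − 3)/2 = 71·352/2 = 71·176 = 12496.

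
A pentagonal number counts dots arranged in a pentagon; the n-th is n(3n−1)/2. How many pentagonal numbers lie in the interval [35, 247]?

The n-th pentagonal number is n(3n−1)/2.
Smallest index with value ≥ 35: n = 5 (giving 35).
Largest index with value ≤ 247: n = 13 (giving 247).
Indices 5 through 13: 9 terms.

9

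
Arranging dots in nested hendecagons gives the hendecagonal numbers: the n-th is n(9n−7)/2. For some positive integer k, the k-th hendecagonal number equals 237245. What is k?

230

Set n(9n−7)/2 = 237245, giving 9n² − 7n − 474490 = 0.
The discriminant is 49 + 72·237245 = 17081689, and √17081689 = 4133.
So n = (7 + 4133) / 18 = 4140/18 = 230.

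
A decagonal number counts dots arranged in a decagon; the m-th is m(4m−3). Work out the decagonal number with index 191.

The 191st decagonal number is n(4n−3) with n = 191.
191·(4·191 − 3) = 191·761 = 145351.

145351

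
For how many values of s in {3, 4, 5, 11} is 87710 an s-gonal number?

s = 3: P(3, 418) = 87571 and P(3, 419) = 87990; 87710 is not s-gonal.
s = 4: P(4, 296) = 87616 and P(4, 297) = 88209; 87710 is not s-gonal.
s = 5: P(5, 241) = 87001 and P(5, 242) = 87725; 87710 is not s-gonal.
s = 11: P(11, 140) = 87710. ✓
Hits: s ∈ {11} → 1.

1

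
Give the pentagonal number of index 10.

145

The 10th pentagonal number is n(3n−1)/2 with n = 10.
10·(3·10 − 1)/2 = 10·29/2 = 145.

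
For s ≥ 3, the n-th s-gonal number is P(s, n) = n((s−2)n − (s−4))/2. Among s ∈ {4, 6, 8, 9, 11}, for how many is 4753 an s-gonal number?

1

s = 4: P(4, 68) = 4624 and P(4, 69) = 4761; 4753 is not s-gonal.
s = 6: P(6, 49) = 4753. ✓
s = 8: P(8, 40) = 4720 and P(8, 41) = 4961; 4753 is not s-gonal.
s = 9: P(9, 37) = 4699 and P(9, 38) = 4959; 4753 is not s-gonal.
s = 11: P(11, 32) = 4496 and P(11, 33) = 4785; 4753 is not s-gonal.
Hits: s ∈ {6} → 1.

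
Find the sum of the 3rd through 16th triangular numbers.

Σ i(i+1)/2 = (Σi² + Σi) / 2 over i = 3..16.
Σi = 136 − 3 = 133 and Σi² = 1496 − 5 = 1491.
(1·1491 + 1·133) / 2 = 1624/2 = 812.

812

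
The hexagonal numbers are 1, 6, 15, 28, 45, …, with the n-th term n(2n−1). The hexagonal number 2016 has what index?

Set n(2n−1) = 2016, giving 2n² − n − 2016 = 0.
The discriminant is 1 + 8·2016 = 16129, and √16129 = 127.
So n = (1 + 127) / 4 = 128/4 = 32.
Check: 32·(2·32 − 1) = 2016. ✓

32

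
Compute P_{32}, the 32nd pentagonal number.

The 32nd pentagonal number is n(3n−1)/2 with n = 32.
32·(3·32 − 1)/2 = 32·95/2 = 1520.

1520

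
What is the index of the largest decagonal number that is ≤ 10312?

51

Solve n(4n−3) ≤ 10312 for integer n.
n = 51 gives 10251 ≤ 10312, while n = 52 gives 10660 > 10312; so the answer is index 51.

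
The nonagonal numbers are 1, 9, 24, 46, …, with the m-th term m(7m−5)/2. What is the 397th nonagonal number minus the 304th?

397·(7·397 − 5)/2 = 550639 and 304·(7·304 − 5)/2 = 322696.
Difference: 550639 − 322696 = 227943.

227943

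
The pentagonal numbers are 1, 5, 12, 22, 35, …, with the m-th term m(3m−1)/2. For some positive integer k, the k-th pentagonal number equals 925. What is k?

Set n(3n−1)/2 = 925, giving 3n² − n − 1850 = 0.
The discriminant is 1 + 24·925 = 22201, and √22201 = 149.
So n = (1 + 149) / 6 = 150/6 = 25.

25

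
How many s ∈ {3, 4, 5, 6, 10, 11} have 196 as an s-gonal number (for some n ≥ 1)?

s = 3: P(3, 19) = 190 and P(3, 20) = 210; 196 is not s-gonal.
s = 4: P(4, 14) = 196. ✓
s = 5: P(5, 11) = 176 and P(5, 12) = 210; 196 is not s-gonal.
s = 6: P(6, 10) = 190 and P(6, 11) = 231; 196 is not s-gonal.
s = 10: P(10, 7) = 175 and P(10, 8) = 232; 196 is not s-gonal.
s = 11: P(11, 7) = 196. ✓
Hits: s ∈ {4, 11} → 2.

2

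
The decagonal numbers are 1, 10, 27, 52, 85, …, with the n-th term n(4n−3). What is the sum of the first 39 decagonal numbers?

Σ i(4i−3) = 4Σi² − 3Σi over i = 1..39.
Σi = 780 and Σi² = 20540.
4·20540 − 3·780 = 79820.

79820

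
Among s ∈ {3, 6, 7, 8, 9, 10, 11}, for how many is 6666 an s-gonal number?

1

s = 3: P(3, 114) = 6555 and P(3, 115) = 6670; 6666 is not s-gonal.
s = 6: P(6, 57) = 6441 and P(6, 58) = 6670; 6666 is not s-gonal.
s = 7: P(7, 51) = 6426 and P(7, 52) = 6682; 6666 is not s-gonal.
s = 8: P(8, 47) = 6533 and P(8, 48) = 6816; 6666 is not s-gonal.
s = 9: P(9, 44) = 6666. ✓
s = 10: P(10, 41) = 6601 and P(10, 42) = 6930; 6666 is not s-gonal.
s = 11: P(11, 38) = 6365 and P(11, 39) = 6708; 6666 is not s-gonal.
Hits: s ∈ {9} → 1.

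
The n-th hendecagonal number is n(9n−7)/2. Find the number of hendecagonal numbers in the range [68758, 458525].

196

The n-th hendecagonal number is n(9n−7)/2.
Smallest index with value ≥ 68758: n = 124 (giving 68758).
Largest index with value ≤ 458525: n = 319 (giving 456808).
Indices 124 through 319: 196 terms.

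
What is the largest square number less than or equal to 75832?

75625

Solve n² ≤ 75832 for integer n.
n = 275 gives 75625 ≤ 75832, while n = 276 gives 76176 > 75832; so the answer is 75625.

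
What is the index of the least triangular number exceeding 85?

13

Solve n(n+1)/2 > 85 for integer n.
The largest n with value ≤ 85 is 12 (since 78 ≤ 85 < 91), so the first above is n = 13, value 91.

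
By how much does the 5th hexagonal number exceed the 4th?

Consecutive hexagonal numbers differ by 4n − 3: here 4·5 − 3 = 17.

17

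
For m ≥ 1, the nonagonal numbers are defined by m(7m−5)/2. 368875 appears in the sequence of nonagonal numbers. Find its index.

Set n(7n−5)/2 = 368875, giving 7n² − 5n − 737750 = 0.
The discriminant is 25 + 56·368875 = 20657025, and √20657025 = 4545.
So n = (5 + 4545) / 14 = 4550/14 = 325.

325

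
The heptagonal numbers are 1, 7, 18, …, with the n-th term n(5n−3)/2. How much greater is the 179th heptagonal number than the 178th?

Consecutive heptagonal numbers differ by 5n − 4: here 5·179 − 4 = 891.

891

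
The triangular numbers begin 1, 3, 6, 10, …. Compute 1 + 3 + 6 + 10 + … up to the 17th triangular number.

Σ i(i+1)/2 = (Σi² + Σi) / 2 over i = 1..17.
Σi = 153 and Σi² = 1785.
(1·1785 + 1·153) / 2 = 1938/2 = 969.

969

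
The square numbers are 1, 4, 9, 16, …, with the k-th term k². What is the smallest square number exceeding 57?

Solve n² > 57 for integer n.
The largest n with value ≤ 57 is 7 (since 49 ≤ 57 < 64), so the first above is n = 8, value 64.

64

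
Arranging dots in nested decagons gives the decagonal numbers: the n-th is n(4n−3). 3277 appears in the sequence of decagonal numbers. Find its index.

Set n(4n−3) = 3277, giving 4n² − 3n − 3277 = 0.
The discriminant is 9 + 16·3277 = 52441, and √52441 = 229.
So n = (3 + 229) / 8 = 232/8 = 29.

29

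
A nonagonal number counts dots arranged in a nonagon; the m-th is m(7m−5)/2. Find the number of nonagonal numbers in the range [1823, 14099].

40

The n-th nonagonal number is n(7n−5)/2.
Smallest index with value ≥ 1823: n = 24 (giving 1956).
Largest index with value ≤ 14099: n = 63 (giving 13734).
Indices 24 through 63: 40 terms.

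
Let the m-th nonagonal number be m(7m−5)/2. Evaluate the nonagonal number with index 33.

3729

The 33rd nonagonal number is n(7n−5)/2 with n = 33.
33·(7·33 − 5)/2 = 33·226/2 = 33·113 = 3729.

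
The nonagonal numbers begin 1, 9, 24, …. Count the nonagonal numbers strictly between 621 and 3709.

The n-th nonagonal number is n(7n−5)/2.
Smallest index with value > 621: n = 14 (giving 651).
Largest index with value < 3709: n = 32 (giving 3504).
Indices 14 through 32: 19 terms.

19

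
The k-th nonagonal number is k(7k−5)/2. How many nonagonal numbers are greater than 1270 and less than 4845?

The n-th nonagonal number is n(7n−5)/2.
Smallest index with value > 1270: n = 20 (giving 1350).
Largest index with value < 4845: n = 37 (giving 4699).
Indices 20 through 37: 18 terms.

18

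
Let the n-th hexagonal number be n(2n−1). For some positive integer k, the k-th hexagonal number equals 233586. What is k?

342

Set n(2n−1) = 233586, giving 2n² − n − 233586 = 0.
The discriminant is 1 + 8·233586 = 1868689, and √1868689 = 1367.
So n = (1 + 1367) / 4 = 1368/4 = 342.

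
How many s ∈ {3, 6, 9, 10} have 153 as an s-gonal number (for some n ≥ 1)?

s = 3: P(3, 17) = 153. ✓
s = 6: P(6, 9) = 153. ✓
s = 9: P(9, 6) = 111 and P(9, 7) = 154; 153 is not s-gonal.
s = 10: P(10, 6) = 126 and P(10, 7) = 175; 153 is not s-gonal.
Hits: s ∈ {3, 6} → 2.

2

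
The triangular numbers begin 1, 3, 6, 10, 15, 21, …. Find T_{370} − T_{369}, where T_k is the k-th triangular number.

Consecutive triangular numbers differ by n: T_{370} − T_{369} = 370.

370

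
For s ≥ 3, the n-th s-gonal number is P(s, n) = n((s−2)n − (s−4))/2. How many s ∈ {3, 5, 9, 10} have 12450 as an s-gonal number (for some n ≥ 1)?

1

s = 3: P(3, 157) = 12403 and P(3, 158) = 12561; 12450 is not s-gonal.
s = 5: P(5, 91) = 12376 and P(5, 92) = 12650; 12450 is not s-gonal.
s = 9: P(9, 60) = 12450. ✓
s = 10: P(10, 56) = 12376 and P(10, 57) = 12825; 12450 is not s-gonal.
Hits: s ∈ {9} → 1.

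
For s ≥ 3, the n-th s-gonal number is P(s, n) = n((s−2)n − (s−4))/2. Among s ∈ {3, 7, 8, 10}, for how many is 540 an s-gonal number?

2

s = 3: P(3, 32) = 528 and P(3, 33) = 561; 540 is not s-gonal.
s = 7: P(7, 15) = 540. ✓
s = 8: P(8, 13) = 481 and P(8, 14) = 560; 540 is not s-gonal.
s = 10: P(10, 12) = 540. ✓
Hits: s ∈ {7, 10} → 2.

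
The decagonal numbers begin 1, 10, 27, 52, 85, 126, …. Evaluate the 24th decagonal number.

2232

24·(4·24 − 3) = 24·93 = 2232.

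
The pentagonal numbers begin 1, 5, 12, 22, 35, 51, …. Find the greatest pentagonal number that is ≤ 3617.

Solve n(3n−1)/2 ≤ 3617 for integer n.
n = 49 gives 3577 ≤ 3617, while n = 50 gives 3725 > 3617; so the answer is 3577.

3577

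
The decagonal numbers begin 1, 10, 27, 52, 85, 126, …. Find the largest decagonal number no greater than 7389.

Solve n(4n−3) ≤ 7389 for integer n.
n = 43 gives 7267 ≤ 7389, while n = 44 gives 7612 > 7389; so the answer is 7267.

7267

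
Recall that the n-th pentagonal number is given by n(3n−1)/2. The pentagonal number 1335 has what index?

Set n(3n−1)/2 = 1335, giving 3n² − n − 2670 = 0.
The discriminant is 1 + 24·1335 = 32041, and √32041 = 179.
So n = (1 + 179) / 6 = 180/6 = 30.

30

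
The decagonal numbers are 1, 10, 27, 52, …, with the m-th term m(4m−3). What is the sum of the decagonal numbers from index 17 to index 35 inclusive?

Σ i(4i−3) = 4Σi² − 3Σi over i = 17..35.
Σi = 630 − 136 = 494 and Σi² = 14910 − 1496 = 13414.
4·13414 − 3·494 = 52174.

52174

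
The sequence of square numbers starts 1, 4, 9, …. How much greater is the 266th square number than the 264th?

266² = 70756 and 264² = 69696.
Difference: 70756 − 69696 = 1060.

1060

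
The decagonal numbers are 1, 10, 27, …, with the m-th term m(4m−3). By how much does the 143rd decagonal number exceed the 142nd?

Consecutive decagonal numbers differ by 8n − 7: here 8·143 − 7 = 1137.

1137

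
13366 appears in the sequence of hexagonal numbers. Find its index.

82

Set n(2n−1) = 13366, giving 2n² − n − 13366 = 0.
The discriminant is 1 + 8·13366 = 106929, and √106929 = 327.
So n = (1 + 327) / 4 = 328/4 = 82.
Check: 82·(2·82 − 1) = 13366. ✓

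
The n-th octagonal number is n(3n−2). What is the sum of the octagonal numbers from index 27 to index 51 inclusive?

116025

Σ i(3i−2) = 3Σi² − 2Σi over i = 27..51.
Σi = 1326 − 351 = 975 and Σi² = 45526 − 6201 = 39325.
3·39325 − 2·975 = 116025.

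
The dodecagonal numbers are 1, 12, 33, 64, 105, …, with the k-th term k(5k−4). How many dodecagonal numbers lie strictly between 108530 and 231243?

68

The n-th dodecagonal number is n(5n−4).
Smallest index with value > 108530: n = 148 (giving 108928).
Largest index with value < 231243: n = 215 (giving 230265).
Indices 148 through 215: 68 terms.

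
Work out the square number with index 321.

The 321st square number is n² with n = 321.
321² = 103041.

103041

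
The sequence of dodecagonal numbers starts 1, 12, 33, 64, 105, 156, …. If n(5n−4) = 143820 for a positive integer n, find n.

Set n(5n−4) = 143820, giving 5n² − 4n − 143820 = 0.
The discriminant is 16 + 20·143820 = 2876416, and √2876416 = 1696.
So n = (4 + 1696) / 10 = 1700/10 = 170.

170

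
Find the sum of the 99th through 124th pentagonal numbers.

Σ i(3i−1)/2 = (3Σi² − Σi) / 2 over i = 99..124.
Σi = 7750 − 4851 = 2899 and Σi² = 643250 − 318549 = 324701.
(3·324701 − 1·2899) / 2 = 971204/2 = 485602.

485602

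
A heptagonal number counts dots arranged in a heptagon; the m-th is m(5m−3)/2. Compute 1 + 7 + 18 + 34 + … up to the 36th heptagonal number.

39516

Σ i(5i−3)/2 = (5Σi² − 3Σi) / 2 over i = 1..36.
Σi = 666 and Σi² = 16206.
(5·16206 − 3·666) / 2 = 79032/2 = 39516.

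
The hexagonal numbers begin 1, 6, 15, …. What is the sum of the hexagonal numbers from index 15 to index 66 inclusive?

Σ i(2i−1) = 2Σi² − Σi over i = 15..66.
Σi = 2211 − 105 = 2106 and Σi² = 98021 − 1015 = 97006.
2·97006 − 1·2106 = 191906.

191906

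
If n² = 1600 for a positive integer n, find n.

40

We need n² = 1600, so n = √1600 = 40.
Check: 40² = 1600. ✓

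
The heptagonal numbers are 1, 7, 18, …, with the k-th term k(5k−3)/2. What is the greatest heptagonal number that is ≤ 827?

783

Solve n(5n−3)/2 ≤ 827 for integer n.
n = 18 gives 783 ≤ 827, while n = 19 gives 874 > 827; so the answer is 783.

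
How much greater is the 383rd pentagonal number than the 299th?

85890

383·(3·383 − 1)/2 = 219842 and 299·(3·299 − 1)/2 = 133952.
Difference: 219842 − 133952 = 85890.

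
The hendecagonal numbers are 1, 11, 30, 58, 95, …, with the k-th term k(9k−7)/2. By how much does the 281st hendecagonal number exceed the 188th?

195951

281·(9·281 − 7)/2 = 354341 and 188·(9·188 − 7)/2 = 158390.
Difference: 354341 − 158390 = 195951.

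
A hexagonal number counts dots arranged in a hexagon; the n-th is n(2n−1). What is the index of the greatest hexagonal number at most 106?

Solve n(2n−1) ≤ 106 for integer n.
n = 7 gives 91 ≤ 106, while n = 8 gives 120 > 106; so the answer is index 7.

7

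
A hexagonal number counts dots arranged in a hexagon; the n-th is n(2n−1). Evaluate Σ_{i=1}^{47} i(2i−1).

70312

Σ i(2i−1) = 2Σi² − Σi over i = 1..47.
Σi = 1128 and Σi² = 35720.
2·35720 − 1·1128 = 70312.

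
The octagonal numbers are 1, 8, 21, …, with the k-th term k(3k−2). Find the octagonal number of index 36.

3816

The 36th octagonal number is n(3n−2) with n = 36.
36·(3·36 − 2) = 36·106 = 3816.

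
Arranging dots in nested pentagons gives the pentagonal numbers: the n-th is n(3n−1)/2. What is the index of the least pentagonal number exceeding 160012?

327

Solve n(3n−1)/2 > 160012 for integer n.
The largest n with value ≤ 160012 is 326 (since 159251 ≤ 160012 < 160230), so the first above is n = 327, value 160230.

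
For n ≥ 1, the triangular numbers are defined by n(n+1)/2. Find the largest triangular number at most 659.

630

Solve n(n+1)/2 ≤ 659 for integer n.
n = 35 gives 630 ≤ 659, while n = 36 gives 666 > 659; so the answer is 630.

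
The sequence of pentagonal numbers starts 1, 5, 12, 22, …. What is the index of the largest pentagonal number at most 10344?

83

Solve n(3n−1)/2 ≤ 10344 for integer n.
n = 83 gives 10292 ≤ 10344, while n = 84 gives 10542 > 10344; so the answer is index 83.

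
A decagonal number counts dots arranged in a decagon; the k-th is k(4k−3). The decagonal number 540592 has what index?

Set n(4n−3) = 540592, giving 4n² − 3n − 540592 = 0.
The discriminant is 9 + 16·540592 = 8649481, and √8649481 = 2941.
So n = (3 + 2941) / 8 = 2944/8 = 368.

368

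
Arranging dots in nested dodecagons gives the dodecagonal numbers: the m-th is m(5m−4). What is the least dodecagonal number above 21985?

22177

Solve n(5n−4) > 21985 for integer n.
The largest n with value ≤ 21985 is 66 (since 21516 ≤ 21985 < 22177), so the first above is n = 67, value 22177.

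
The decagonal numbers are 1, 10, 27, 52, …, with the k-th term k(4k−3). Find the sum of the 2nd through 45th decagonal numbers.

122474

Σ i(4i−3) = 4Σi² − 3Σi over i = 2..45.
Σi = 1035 − 1 = 1034 and Σi² = 31395 − 1 = 31394.
4·31394 − 3·1034 = 122474.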